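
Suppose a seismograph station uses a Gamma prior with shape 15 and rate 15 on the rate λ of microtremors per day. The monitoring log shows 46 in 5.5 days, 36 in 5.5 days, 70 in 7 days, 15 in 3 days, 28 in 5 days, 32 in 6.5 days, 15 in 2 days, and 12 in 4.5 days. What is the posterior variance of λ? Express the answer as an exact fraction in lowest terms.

Total count: 46 + 36 + 70 + 15 + 28 + 32 + 15 + 12 = 254.
Total exposure: 5.5 + 5.5 + 7 + 3 + 5 + 6.5 + 2 + 4.5 = 39 days.
Gamma(α, β) with Poisson data over total exposure Σt gives posterior Gamma(α+Σx, β+Σt) = Gamma(269, 54).
Posterior variance = α'/β'² = 269/2916.

269/2916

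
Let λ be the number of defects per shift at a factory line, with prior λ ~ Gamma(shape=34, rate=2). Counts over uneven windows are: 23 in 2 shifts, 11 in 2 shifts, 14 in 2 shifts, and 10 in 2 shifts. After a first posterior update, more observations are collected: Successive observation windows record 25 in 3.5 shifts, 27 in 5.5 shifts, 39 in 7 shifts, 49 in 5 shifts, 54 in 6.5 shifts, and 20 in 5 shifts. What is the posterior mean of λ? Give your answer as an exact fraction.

Total count: 23 + 11 + 14 + 10 = 58.
Total exposure: 2 + 2 + 2 + 2 = 8 shifts.
After the first batch: Gamma(34 + 58, 2 + 8) = Gamma(92, 10).
Total count: 25 + 27 + 39 + 49 + 54 + 20 = 214.
Total exposure: 3.5 + 5.5 + 7 + 5 + 6.5 + 5 = 32.5 shifts.
After the second batch: Gamma(92 + 214, 10 + 32.5) = Gamma(306, 85/2).
Posterior mean = α'/β' = 306/(85/2) = 36/5.

36/5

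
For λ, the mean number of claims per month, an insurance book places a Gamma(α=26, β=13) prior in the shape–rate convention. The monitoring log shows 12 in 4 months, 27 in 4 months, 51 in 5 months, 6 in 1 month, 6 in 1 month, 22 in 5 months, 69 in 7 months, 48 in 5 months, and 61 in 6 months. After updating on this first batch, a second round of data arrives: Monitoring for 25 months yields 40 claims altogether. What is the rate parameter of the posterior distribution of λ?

76

Total count: 12 + 27 + 51 + 6 + 6 + 22 + 69 + 48 + 61 = 302.
Total exposure: 4 + 4 + 5 + 1 + 1 + 5 + 7 + 5 + 6 = 38 months.
After the first batch: Gamma(26 + 302, 13 + 38) = Gamma(328, 51).
Total count 40 over total exposure 25 months.
After the second batch: Gamma(328 + 40, 51 + 25) = Gamma(368, 76).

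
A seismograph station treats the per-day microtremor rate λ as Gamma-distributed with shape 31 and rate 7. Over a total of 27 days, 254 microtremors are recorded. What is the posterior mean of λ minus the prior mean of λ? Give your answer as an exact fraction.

Total count 254 over total exposure 27 days.
The Gamma prior is conjugate for the Poisson rate, so λ | data ~ Gamma(31+254, 7+27) = Gamma(285, 34).
Posterior mean = 285/34 = 285/34; prior mean = 31/7 = 31/7. Difference = 285/34 − 31/7 = 941/238.

941/238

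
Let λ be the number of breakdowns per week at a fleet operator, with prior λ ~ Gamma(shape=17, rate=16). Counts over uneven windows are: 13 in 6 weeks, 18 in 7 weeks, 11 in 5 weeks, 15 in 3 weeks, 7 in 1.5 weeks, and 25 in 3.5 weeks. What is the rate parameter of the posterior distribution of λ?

42

Total count: 13 + 18 + 11 + 15 + 7 + 25 = 89.
Total exposure: 6 + 7 + 5 + 3 + 1.5 + 3.5 = 26 weeks.
The Gamma prior is conjugate for the Poisson rate, so λ | data ~ Gamma(17+89, 16+26) = Gamma(106, 42).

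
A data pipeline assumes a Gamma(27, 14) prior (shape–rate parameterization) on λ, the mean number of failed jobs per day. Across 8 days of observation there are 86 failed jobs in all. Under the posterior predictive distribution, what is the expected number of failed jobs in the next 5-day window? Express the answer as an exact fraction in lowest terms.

Total count 86 over total exposure 8 days.
Conjugate update: add total count to the shape and total exposure to the rate, giving Gamma(113, 22).
Predictive mean over a 5-day window = T·E[λ|data] = 5·113/22 = 565/22.

565/22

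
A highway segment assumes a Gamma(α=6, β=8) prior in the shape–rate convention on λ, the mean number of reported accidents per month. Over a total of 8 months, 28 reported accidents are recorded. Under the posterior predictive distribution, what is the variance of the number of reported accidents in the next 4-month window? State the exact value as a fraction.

85/8

Total count 28 over total exposure 8 months.
Gamma(α, β) with Poisson data over total exposure Σt gives posterior Gamma(α+Σx, β+Σt) = Gamma(34, 16).
The posterior predictive for a window of length T is Negative Binomial with variance T·α'·(β'+T)/β'² = 4·34·20/256 = 85/8.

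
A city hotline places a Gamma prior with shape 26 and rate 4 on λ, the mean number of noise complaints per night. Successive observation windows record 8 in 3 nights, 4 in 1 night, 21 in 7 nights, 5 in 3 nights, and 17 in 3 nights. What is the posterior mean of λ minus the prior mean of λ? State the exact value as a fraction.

Total count: 8 + 4 + 21 + 5 + 17 = 55.
Total exposure: 3 + 1 + 7 + 3 + 3 = 17 nights.
Conjugate update: add total count to the shape and total exposure to the rate, giving Gamma(81, 21).
Posterior mean = 81/21 = 27/7; prior mean = 26/4 = 13/2. Difference = 27/7 − 13/2 = -37/14.

-37/14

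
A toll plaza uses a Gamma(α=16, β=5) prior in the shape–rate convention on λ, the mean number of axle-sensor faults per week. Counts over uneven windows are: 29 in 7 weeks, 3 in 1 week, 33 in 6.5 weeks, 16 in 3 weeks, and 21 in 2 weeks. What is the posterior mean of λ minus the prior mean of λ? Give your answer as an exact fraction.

396/245

Total count: 29 + 3 + 33 + 16 + 21 = 102.
Total exposure: 7 + 1 + 6.5 + 3 + 2 = 19.5 weeks.
By Gamma–Poisson conjugacy, the posterior is Gamma(α + Σx, β + Σt) = Gamma(16 + 102, 5 + 19.5) = Gamma(118, 49/2).
Posterior mean = 118/(49/2) = 236/49; prior mean = 16/5 = 16/5. Difference = 236/49 − 16/5 = 396/245.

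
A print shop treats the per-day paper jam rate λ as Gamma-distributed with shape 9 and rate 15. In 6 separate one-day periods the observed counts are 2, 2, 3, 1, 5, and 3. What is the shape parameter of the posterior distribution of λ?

25

Total count: 2 + 2 + 3 + 1 + 5 + 3 = 16.
Total exposure: 6 days.
The Gamma prior is conjugate for the Poisson rate, so λ | data ~ Gamma(9+16, 15+6) = Gamma(25, 21).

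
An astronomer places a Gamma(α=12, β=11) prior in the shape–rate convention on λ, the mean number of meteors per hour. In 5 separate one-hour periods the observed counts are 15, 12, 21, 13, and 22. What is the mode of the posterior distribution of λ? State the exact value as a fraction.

Total count: 15 + 12 + 21 + 13 + 22 = 83.
Total exposure: 5 hours.
Gamma(α, β) with Poisson data over total exposure Σt gives posterior Gamma(α+Σx, β+Σt) = Gamma(95, 16).
Posterior mode = (α'−1)/β' = 94/16 = 47/8.

47/8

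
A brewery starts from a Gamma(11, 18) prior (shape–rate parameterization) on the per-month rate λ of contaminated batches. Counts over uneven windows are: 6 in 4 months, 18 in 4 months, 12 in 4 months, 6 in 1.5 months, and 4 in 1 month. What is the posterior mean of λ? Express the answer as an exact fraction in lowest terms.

Total count: 6 + 18 + 12 + 6 + 4 = 46.
Total exposure: 4 + 4 + 4 + 1.5 + 1 = 14.5 months.
Conjugate update: add total count to the shape and total exposure to the rate, giving Gamma(57, 65/2).
Posterior mean = α'/β' = 57/(65/2) = 114/65.

114/65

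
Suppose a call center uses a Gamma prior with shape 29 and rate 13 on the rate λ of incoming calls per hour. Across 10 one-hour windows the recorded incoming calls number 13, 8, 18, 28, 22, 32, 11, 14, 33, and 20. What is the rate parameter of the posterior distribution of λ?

23

Total count: 13 + 8 + 18 + 28 + 22 + 32 + 11 + 14 + 33 + 20 = 199.
Total exposure: 10 hours.
Gamma(α, β) with Poisson data over total exposure Σt gives posterior Gamma(α+Σx, β+Σt) = Gamma(228, 23).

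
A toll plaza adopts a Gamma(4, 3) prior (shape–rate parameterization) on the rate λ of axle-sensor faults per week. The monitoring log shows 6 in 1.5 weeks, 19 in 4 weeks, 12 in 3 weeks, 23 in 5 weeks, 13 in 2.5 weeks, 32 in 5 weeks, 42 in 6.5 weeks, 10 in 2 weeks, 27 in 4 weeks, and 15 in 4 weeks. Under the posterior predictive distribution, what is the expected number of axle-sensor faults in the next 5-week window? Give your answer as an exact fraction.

2030/81

Total count: 6 + 19 + 12 + 23 + 13 + 32 + 42 + 10 + 27 + 15 = 199.
Total exposure: 1.5 + 4 + 3 + 5 + 2.5 + 5 + 6.5 + 2 + 4 + 4 = 37.5 weeks.
Posterior: α' = 4 + 199 = 203, β' = 3 + 37.5 = 81/2.
Predictive mean over a 5-week window = T·E[λ|data] = 5·203/(81/2) = 2030/81.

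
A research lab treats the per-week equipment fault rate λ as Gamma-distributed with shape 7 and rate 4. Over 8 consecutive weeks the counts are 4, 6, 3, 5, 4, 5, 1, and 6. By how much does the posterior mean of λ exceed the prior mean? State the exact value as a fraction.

5/3

Total count: 4 + 6 + 3 + 5 + 4 + 5 + 1 + 6 = 34.
Total exposure: 8 weeks.
Conjugate update: add total count to the shape and total exposure to the rate, giving Gamma(41, 12).
Posterior mean = 41/12 = 41/12; prior mean = 7/4 = 7/4. Difference = 41/12 − 7/4 = 5/3.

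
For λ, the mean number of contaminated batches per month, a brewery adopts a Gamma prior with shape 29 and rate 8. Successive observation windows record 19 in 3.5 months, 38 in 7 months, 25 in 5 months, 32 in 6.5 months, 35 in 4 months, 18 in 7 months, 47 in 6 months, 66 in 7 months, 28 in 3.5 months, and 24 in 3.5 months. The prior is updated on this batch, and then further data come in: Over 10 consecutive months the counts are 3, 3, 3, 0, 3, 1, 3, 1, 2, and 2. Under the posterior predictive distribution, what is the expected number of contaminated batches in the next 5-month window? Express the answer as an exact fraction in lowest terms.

1910/71

Total count: 19 + 38 + 25 + 32 + 35 + 18 + 47 + 66 + 28 + 24 = 332.
Total exposure: 3.5 + 7 + 5 + 6.5 + 4 + 7 + 6 + 7 + 3.5 + 3.5 = 53 months.
After the first batch: Gamma(29 + 332, 8 + 53) = Gamma(361, 61).
Total count: 3 + 3 + 3 + 0 + 3 + 1 + 3 + 1 + 2 + 2 = 21.
Total exposure: 10 months.
After the second batch: Gamma(361 + 21, 61 + 10) = Gamma(382, 71).
Predictive mean over a 5-month window = T·E[λ|data] = 5·382/71 = 1910/71.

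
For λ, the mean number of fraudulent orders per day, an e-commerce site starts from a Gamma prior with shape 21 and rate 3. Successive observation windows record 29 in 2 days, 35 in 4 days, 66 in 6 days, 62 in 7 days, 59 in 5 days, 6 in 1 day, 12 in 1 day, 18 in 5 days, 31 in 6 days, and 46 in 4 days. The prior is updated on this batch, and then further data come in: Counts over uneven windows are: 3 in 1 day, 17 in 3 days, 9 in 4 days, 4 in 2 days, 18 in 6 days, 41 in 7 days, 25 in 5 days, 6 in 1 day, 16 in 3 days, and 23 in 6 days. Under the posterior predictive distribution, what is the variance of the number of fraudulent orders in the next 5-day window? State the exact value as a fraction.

237945/6724

Total count: 29 + 35 + 66 + 62 + 59 + 6 + 12 + 18 + 31 + 46 = 364.
Total exposure: 2 + 4 + 6 + 7 + 5 + 1 + 1 + 5 + 6 + 4 = 41 days.
After the first batch: Gamma(21 + 364, 3 + 41) = Gamma(385, 44).
Total count: 3 + 17 + 9 + 4 + 18 + 41 + 25 + 6 + 16 + 23 = 162.
Total exposure: 1 + 3 + 4 + 2 + 6 + 7 + 5 + 1 + 3 + 6 = 38 days.
After the second batch: Gamma(385 + 162, 44 + 38) = Gamma(547, 82).
The posterior predictive for a window of length T is Negative Binomial with variance T·α'·(β'+T)/β'² = 5·547·87/6724 = 237945/6724.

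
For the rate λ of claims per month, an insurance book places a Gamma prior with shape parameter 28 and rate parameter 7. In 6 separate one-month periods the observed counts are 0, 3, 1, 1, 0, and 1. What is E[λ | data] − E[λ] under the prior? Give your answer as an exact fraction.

-18/13

Total count: 0 + 3 + 1 + 1 + 0 + 1 = 6.
Total exposure: 6 months.
By Gamma–Poisson conjugacy, the posterior is Gamma(α + Σx, β + Σt) = Gamma(28 + 6, 7 + 6) = Gamma(34, 13).
Posterior mean = 34/13 = 34/13; prior mean = 28/7 = 4. Difference = 34/13 − 4 = -18/13.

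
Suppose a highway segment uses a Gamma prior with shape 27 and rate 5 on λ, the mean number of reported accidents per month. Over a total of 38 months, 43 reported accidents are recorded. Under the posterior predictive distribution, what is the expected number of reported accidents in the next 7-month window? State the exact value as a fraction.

490/43

Total count 43 over total exposure 38 months.
Posterior: α' = 27 + 43 = 70, β' = 5 + 38 = 43.
Predictive mean over a 7-month window = T·E[λ|data] = 7·70/43 = 490/43.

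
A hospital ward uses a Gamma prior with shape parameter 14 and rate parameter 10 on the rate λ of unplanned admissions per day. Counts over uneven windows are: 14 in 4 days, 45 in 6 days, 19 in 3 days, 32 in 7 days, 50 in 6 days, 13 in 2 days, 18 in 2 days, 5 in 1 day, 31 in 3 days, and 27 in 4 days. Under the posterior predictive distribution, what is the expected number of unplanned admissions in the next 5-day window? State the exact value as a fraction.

335/12

Total count: 14 + 45 + 19 + 32 + 50 + 13 + 18 + 5 + 31 + 27 = 254.
Total exposure: 4 + 6 + 3 + 7 + 6 + 2 + 2 + 1 + 3 + 4 = 38 days.
Posterior: α' = 14 + 254 = 268, β' = 10 + 38 = 48.
Predictive mean over a 5-day window = T·E[λ|data] = 5·268/48 = 335/12.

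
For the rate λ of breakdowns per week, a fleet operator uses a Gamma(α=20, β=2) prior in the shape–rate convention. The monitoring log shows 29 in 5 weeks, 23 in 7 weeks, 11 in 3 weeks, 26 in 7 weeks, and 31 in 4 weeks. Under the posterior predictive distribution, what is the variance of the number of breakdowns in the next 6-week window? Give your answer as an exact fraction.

Total count: 29 + 23 + 11 + 26 + 31 = 120.
Total exposure: 5 + 7 + 3 + 7 + 4 = 26 weeks.
The Gamma prior is conjugate for the Poisson rate, so λ | data ~ Gamma(20+120, 2+26) = Gamma(140, 28).
The posterior predictive for a window of length T is Negative Binomial with variance T·α'·(β'+T)/β'² = 6·140·34/784 = 255/7.

255/7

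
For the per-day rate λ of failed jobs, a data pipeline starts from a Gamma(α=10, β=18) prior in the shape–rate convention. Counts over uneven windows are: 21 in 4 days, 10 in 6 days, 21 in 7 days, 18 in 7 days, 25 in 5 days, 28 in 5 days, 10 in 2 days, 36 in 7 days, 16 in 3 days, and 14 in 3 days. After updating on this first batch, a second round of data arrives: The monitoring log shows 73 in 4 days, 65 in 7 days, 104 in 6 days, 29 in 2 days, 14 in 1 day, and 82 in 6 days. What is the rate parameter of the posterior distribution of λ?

93

Total count: 21 + 10 + 21 + 18 + 25 + 28 + 10 + 36 + 16 + 14 = 199.
Total exposure: 4 + 6 + 7 + 7 + 5 + 5 + 2 + 7 + 3 + 3 = 49 days.
After the first batch: Gamma(10 + 199, 18 + 49) = Gamma(209, 67).
Total count: 73 + 65 + 104 + 29 + 14 + 82 = 367.
Total exposure: 4 + 7 + 6 + 2 + 1 + 6 = 26 days.
After the second batch: Gamma(209 + 367, 67 + 26) = Gamma(576, 93).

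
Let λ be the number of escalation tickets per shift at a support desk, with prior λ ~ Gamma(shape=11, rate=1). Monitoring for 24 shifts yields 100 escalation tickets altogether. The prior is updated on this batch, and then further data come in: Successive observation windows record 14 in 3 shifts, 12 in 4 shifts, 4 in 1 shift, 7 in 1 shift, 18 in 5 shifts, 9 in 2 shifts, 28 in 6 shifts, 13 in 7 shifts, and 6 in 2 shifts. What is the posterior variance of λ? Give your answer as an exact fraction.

Total count 100 over total exposure 24 shifts.
After the first batch: Gamma(11 + 100, 1 + 24) = Gamma(111, 25).
Total count: 14 + 12 + 4 + 7 + 18 + 9 + 28 + 13 + 6 = 111.
Total exposure: 3 + 4 + 1 + 1 + 5 + 2 + 6 + 7 + 2 = 31 shifts.
After the second batch: Gamma(111 + 111, 25 + 31) = Gamma(222, 56).
Posterior variance = α'/β'² = 222/3136 = 111/1568.

111/1568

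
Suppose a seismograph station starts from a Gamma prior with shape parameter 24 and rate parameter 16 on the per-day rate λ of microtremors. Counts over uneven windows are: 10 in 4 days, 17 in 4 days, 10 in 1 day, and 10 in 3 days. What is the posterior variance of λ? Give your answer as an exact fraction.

Total count: 10 + 17 + 10 + 10 = 47.
Total exposure: 4 + 4 + 1 + 3 = 12 days.
Conjugate update: add total count to the shape and total exposure to the rate, giving Gamma(71, 28).
Posterior variance = α'/β'² = 71/784.

71/784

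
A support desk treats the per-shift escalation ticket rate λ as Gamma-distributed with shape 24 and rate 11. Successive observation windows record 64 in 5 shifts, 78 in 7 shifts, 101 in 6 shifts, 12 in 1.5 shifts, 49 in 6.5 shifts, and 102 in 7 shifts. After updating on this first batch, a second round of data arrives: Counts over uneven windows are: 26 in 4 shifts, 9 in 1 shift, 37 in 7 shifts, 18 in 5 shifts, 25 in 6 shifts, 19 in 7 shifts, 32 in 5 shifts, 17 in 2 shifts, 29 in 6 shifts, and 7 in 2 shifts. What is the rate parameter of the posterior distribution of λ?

89

Total count: 64 + 78 + 101 + 12 + 49 + 102 = 406.
Total exposure: 5 + 7 + 6 + 1.5 + 6.5 + 7 = 33 shifts.
After the first batch: Gamma(24 + 406, 11 + 33) = Gamma(430, 44).
Total count: 26 + 9 + 37 + 18 + 25 + 19 + 32 + 17 + 29 + 7 = 219.
Total exposure: 4 + 1 + 7 + 5 + 6 + 7 + 5 + 2 + 6 + 2 = 45 shifts.
After the second batch: Gamma(430 + 219, 44 + 45) = Gamma(649, 89).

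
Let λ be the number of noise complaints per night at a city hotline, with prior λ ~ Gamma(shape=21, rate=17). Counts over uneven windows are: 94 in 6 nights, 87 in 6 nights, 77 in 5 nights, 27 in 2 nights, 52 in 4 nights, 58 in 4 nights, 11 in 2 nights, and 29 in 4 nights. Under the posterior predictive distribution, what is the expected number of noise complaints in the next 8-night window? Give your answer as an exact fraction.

Total count: 94 + 87 + 77 + 27 + 52 + 58 + 11 + 29 = 435.
Total exposure: 6 + 6 + 5 + 2 + 4 + 4 + 2 + 4 = 33 nights.
Conjugate update: add total count to the shape and total exposure to the rate, giving Gamma(456, 50).
Predictive mean over an 8-night window = T·E[λ|data] = 8·456/50 = 1824/25.

1824/25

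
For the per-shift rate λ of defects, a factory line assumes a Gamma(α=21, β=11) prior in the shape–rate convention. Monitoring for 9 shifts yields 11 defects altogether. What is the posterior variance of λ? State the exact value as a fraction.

Total count 11 over total exposure 9 shifts.
Posterior: α' = 21 + 11 = 32, β' = 11 + 9 = 20.
Posterior variance = α'/β'² = 32/400 = 2/25.

2/25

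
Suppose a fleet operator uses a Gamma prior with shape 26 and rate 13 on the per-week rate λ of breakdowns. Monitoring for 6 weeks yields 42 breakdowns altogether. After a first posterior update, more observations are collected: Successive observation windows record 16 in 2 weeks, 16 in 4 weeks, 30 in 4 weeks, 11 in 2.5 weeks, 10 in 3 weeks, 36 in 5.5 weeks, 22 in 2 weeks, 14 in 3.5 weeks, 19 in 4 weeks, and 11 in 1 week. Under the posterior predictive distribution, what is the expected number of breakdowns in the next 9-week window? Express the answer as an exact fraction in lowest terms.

Total count 42 over total exposure 6 weeks.
After the first batch: Gamma(26 + 42, 13 + 6) = Gamma(68, 19).
Total count: 16 + 16 + 30 + 11 + 10 + 36 + 22 + 14 + 19 + 11 = 185.
Total exposure: 2 + 4 + 4 + 2.5 + 3 + 5.5 + 2 + 3.5 + 4 + 1 = 31.5 weeks.
After the second batch: Gamma(68 + 185, 19 + 31.5) = Gamma(253, 101/2).
Predictive mean over a 9-week window = T·E[λ|data] = 9·253/(101/2) = 4554/101.

4554/101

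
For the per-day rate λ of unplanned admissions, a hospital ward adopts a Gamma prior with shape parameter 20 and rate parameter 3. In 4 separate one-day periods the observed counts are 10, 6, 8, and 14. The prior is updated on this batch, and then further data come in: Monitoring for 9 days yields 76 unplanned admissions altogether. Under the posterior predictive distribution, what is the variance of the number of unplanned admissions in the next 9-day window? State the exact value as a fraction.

15075/128

Total count: 10 + 6 + 8 + 14 = 38.
Total exposure: 4 days.
After the first batch: Gamma(20 + 38, 3 + 4) = Gamma(58, 7).
Total count 76 over total exposure 9 days.
After the second batch: Gamma(58 + 76, 7 + 9) = Gamma(134, 16).
The posterior predictive for a window of length T is Negative Binomial with variance T·α'·(β'+T)/β'² = 9·134·25/256 = 15075/128.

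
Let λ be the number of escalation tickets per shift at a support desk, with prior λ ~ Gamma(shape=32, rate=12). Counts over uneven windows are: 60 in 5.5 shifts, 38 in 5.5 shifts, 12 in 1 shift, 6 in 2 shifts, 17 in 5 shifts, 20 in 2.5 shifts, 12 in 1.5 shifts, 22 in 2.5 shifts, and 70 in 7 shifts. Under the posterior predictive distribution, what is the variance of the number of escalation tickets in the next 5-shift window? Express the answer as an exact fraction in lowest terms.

Total count: 60 + 38 + 12 + 6 + 17 + 20 + 12 + 22 + 70 = 257.
Total exposure: 5.5 + 5.5 + 1 + 2 + 5 + 2.5 + 1.5 + 2.5 + 7 = 32.5 shifts.
By Gamma–Poisson conjugacy, the posterior is Gamma(α + Σx, β + Σt) = Gamma(32 + 257, 12 + 32.5) = Gamma(289, 89/2).
The posterior predictive for a window of length T is Negative Binomial with variance T·α'·(β'+T)/β'² = 5·289·(99/2)/(7921/4) = 286110/7921.

286110/7921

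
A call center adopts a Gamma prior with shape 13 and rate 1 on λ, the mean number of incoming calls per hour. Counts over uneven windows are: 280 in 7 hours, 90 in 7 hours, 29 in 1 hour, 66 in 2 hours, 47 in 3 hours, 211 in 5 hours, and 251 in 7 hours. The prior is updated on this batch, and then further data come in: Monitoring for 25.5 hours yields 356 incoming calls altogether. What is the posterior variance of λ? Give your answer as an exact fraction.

5372/13689

Total count: 280 + 90 + 29 + 66 + 47 + 211 + 251 = 974.
Total exposure: 7 + 7 + 1 + 2 + 3 + 5 + 7 = 32 hours.
After the first batch: Gamma(13 + 974, 1 + 32) = Gamma(987, 33).
Total count 356 over total exposure 25.5 hours.
After the second batch: Gamma(987 + 356, 33 + 25.5) = Gamma(1343, 117/2).
Posterior variance = α'/β'² = 1343/(13689/4) = 5372/13689.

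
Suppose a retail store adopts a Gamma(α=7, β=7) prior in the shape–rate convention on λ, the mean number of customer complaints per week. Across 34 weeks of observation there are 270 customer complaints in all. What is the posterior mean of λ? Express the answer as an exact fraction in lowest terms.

277/41

Total count 270 over total exposure 34 weeks.
The Gamma prior is conjugate for the Poisson rate, so λ | data ~ Gamma(7+270, 7+34) = Gamma(277, 41).
Posterior mean = α'/β' = 277/41.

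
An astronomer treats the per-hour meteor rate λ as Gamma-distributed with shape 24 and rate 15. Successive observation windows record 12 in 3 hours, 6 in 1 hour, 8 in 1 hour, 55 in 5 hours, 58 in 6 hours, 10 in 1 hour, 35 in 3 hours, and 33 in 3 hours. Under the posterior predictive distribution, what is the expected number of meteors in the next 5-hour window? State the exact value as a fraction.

Total count: 12 + 6 + 8 + 55 + 58 + 10 + 35 + 33 = 217.
Total exposure: 3 + 1 + 1 + 5 + 6 + 1 + 3 + 3 = 23 hours.
By Gamma–Poisson conjugacy, the posterior is Gamma(α + Σx, β + Σt) = Gamma(24 + 217, 15 + 23) = Gamma(241, 38).
Predictive mean over a 5-hour window = T·E[λ|data] = 5·241/38 = 1205/38.

1205/38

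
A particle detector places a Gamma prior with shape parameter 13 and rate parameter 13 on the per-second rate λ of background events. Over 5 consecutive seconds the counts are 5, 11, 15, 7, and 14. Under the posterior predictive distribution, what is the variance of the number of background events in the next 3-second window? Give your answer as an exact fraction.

455/36

Total count: 5 + 11 + 15 + 7 + 14 = 52.
Total exposure: 5 seconds.
Conjugate update: add total count to the shape and total exposure to the rate, giving Gamma(65, 18).
The posterior predictive for a window of length T is Negative Binomial with variance T·α'·(β'+T)/β'² = 3·65·21/324 = 455/36.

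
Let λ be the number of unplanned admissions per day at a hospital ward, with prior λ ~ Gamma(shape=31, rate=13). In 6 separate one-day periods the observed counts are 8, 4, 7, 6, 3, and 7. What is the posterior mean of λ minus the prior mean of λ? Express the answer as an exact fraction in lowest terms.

269/247

Total count: 8 + 4 + 7 + 6 + 3 + 7 = 35.
Total exposure: 6 days.
Posterior: α' = 31 + 35 = 66, β' = 13 + 6 = 19.
Posterior mean = 66/19 = 66/19; prior mean = 31/13 = 31/13. Difference = 66/19 − 31/13 = 269/247.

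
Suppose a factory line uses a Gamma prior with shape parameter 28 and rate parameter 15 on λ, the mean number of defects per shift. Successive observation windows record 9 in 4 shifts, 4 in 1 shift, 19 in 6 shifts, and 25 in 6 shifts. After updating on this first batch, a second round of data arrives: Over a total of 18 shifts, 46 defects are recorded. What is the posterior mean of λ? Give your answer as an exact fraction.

Total count: 9 + 4 + 19 + 25 = 57.
Total exposure: 4 + 1 + 6 + 6 = 17 shifts.
After the first batch: Gamma(28 + 57, 15 + 17) = Gamma(85, 32).
Total count 46 over total exposure 18 shifts.
After the second batch: Gamma(85 + 46, 32 + 18) = Gamma(131, 50).
Posterior mean = α'/β' = 131/50.

131/50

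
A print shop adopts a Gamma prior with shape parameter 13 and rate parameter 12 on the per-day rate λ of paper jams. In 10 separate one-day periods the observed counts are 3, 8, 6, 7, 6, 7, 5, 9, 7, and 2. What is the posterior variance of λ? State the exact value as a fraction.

Total count: 3 + 8 + 6 + 7 + 6 + 7 + 5 + 9 + 7 + 2 = 60.
Total exposure: 10 days.
Posterior: α' = 13 + 60 = 73, β' = 12 + 10 = 22.
Posterior variance = α'/β'² = 73/484.

73/484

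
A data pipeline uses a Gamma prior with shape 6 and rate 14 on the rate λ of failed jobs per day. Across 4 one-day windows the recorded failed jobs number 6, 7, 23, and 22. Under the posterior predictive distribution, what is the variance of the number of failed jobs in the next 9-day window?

Total count: 6 + 7 + 23 + 22 = 58.
Total exposure: 4 days.
The Gamma prior is conjugate for the Poisson rate, so λ | data ~ Gamma(6+58, 14+4) = Gamma(64, 18).
The posterior predictive for a window of length T is Negative Binomial with variance T·α'·(β'+T)/β'² = 9·64·27/324 = 48.

48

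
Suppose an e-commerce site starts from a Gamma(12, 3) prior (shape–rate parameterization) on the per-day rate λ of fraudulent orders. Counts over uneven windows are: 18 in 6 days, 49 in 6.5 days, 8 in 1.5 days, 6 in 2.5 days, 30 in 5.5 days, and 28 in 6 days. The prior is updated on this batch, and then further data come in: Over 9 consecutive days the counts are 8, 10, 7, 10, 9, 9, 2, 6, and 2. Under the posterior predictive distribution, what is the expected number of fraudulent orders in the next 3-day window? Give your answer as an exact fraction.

Total count: 18 + 49 + 8 + 6 + 30 + 28 = 139.
Total exposure: 6 + 6.5 + 1.5 + 2.5 + 5.5 + 6 = 28 days.
After the first batch: Gamma(12 + 139, 3 + 28) = Gamma(151, 31).
Total count: 8 + 10 + 7 + 10 + 9 + 9 + 2 + 6 + 2 = 63.
Total exposure: 9 days.
After the second batch: Gamma(151 + 63, 31 + 9) = Gamma(214, 40).
Predictive mean over a 3-day window = T·E[λ|data] = 3·214/40 = 321/20.

321/20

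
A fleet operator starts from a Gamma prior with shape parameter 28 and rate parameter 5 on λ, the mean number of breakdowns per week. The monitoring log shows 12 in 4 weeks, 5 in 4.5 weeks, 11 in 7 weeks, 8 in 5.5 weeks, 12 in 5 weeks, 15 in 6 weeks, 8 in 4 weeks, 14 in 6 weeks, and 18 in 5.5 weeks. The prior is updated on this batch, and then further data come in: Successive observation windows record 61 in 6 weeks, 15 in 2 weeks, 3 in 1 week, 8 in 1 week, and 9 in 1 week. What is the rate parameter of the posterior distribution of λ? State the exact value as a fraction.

127/2

Total count: 12 + 5 + 11 + 8 + 12 + 15 + 8 + 14 + 18 = 103.
Total exposure: 4 + 4.5 + 7 + 5.5 + 5 + 6 + 4 + 6 + 5.5 = 47.5 weeks.
After the first batch: Gamma(28 + 103, 5 + 47.5) = Gamma(131, 105/2).
Total count: 61 + 15 + 3 + 8 + 9 = 96.
Total exposure: 6 + 2 + 1 + 1 + 1 = 11 weeks.
After the second batch: Gamma(131 + 96, 105/2 + 11) = Gamma(227, 127/2).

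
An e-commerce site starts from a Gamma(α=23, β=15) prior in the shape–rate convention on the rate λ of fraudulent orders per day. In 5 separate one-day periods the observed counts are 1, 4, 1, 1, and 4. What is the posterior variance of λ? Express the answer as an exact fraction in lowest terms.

17/200

Total count: 1 + 4 + 1 + 1 + 4 = 11.
Total exposure: 5 days.
Conjugate update: add total count to the shape and total exposure to the rate, giving Gamma(34, 20).
Posterior variance = α'/β'² = 34/400 = 17/200.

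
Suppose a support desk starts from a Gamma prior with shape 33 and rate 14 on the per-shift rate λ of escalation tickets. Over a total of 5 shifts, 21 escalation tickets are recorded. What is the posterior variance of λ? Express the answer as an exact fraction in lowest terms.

Total count 21 over total exposure 5 shifts.
By Gamma–Poisson conjugacy, the posterior is Gamma(α + Σx, β + Σt) = Gamma(33 + 21, 14 + 5) = Gamma(54, 19).
Posterior variance = α'/β'² = 54/361.

54/361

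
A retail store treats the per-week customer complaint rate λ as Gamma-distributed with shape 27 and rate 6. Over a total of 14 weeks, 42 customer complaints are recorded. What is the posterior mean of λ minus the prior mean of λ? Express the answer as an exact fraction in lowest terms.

-21/20

Total count 42 over total exposure 14 weeks.
By Gamma–Poisson conjugacy, the posterior is Gamma(α + Σx, β + Σt) = Gamma(27 + 42, 6 + 14) = Gamma(69, 20).
Posterior mean = 69/20 = 69/20; prior mean = 27/6 = 9/2. Difference = 69/20 − 9/2 = -21/20.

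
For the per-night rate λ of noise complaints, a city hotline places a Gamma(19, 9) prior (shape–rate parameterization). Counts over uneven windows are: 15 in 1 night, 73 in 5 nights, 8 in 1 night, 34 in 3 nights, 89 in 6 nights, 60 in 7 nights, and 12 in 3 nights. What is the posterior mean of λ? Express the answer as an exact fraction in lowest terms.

62/7

Total count: 15 + 73 + 8 + 34 + 89 + 60 + 12 = 291.
Total exposure: 1 + 5 + 1 + 3 + 6 + 7 + 3 = 26 nights.
Conjugate update: add total count to the shape and total exposure to the rate, giving Gamma(310, 35).
Posterior mean = α'/β' = 310/35 = 62/7.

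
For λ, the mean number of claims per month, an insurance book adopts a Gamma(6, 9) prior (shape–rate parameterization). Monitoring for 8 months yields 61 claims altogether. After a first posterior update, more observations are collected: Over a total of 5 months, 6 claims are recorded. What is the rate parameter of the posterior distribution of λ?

22

Total count 61 over total exposure 8 months.
After the first batch: Gamma(6 + 61, 9 + 8) = Gamma(67, 17).
Total count 6 over total exposure 5 months.
After the second batch: Gamma(67 + 6, 17 + 5) = Gamma(73, 22).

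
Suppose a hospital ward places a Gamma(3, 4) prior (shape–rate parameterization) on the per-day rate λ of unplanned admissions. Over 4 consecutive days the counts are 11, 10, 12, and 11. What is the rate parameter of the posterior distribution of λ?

Total count: 11 + 10 + 12 + 11 = 44.
Total exposure: 4 days.
Conjugate update: add total count to the shape and total exposure to the rate, giving Gamma(47, 8).

8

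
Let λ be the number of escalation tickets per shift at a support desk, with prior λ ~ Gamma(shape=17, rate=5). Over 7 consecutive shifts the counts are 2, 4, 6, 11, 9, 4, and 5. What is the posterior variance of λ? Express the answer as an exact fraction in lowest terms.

29/72

Total count: 2 + 4 + 6 + 11 + 9 + 4 + 5 = 41.
Total exposure: 7 shifts.
Conjugate update: add total count to the shape and total exposure to the rate, giving Gamma(58, 12).
Posterior variance = α'/β'² = 58/144 = 29/72.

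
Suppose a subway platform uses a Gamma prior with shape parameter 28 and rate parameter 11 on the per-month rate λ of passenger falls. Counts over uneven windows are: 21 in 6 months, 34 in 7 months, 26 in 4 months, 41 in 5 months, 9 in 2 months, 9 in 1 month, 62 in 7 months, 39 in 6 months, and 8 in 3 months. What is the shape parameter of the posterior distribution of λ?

277

Total count: 21 + 34 + 26 + 41 + 9 + 9 + 62 + 39 + 8 = 249.
Total exposure: 6 + 7 + 4 + 5 + 2 + 1 + 7 + 6 + 3 = 41 months.
Posterior: α' = 28 + 249 = 277, β' = 11 + 41 = 52.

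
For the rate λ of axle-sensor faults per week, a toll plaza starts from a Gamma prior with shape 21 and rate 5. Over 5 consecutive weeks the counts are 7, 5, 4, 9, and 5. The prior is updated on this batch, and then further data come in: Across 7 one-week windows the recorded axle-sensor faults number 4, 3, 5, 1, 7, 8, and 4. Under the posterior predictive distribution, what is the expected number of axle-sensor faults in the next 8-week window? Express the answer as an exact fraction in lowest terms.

664/17

Total count: 7 + 5 + 4 + 9 + 5 = 30.
Total exposure: 5 weeks.
After the first batch: Gamma(21 + 30, 5 + 5) = Gamma(51, 10).
Total count: 4 + 3 + 5 + 1 + 7 + 8 + 4 = 32.
Total exposure: 7 weeks.
After the second batch: Gamma(51 + 32, 10 + 7) = Gamma(83, 17).
Predictive mean over an 8-week window = T·E[λ|data] = 8·83/17 = 664/17.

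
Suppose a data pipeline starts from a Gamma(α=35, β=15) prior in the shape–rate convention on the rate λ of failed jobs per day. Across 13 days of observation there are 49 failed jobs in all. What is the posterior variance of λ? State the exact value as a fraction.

3/28

Total count 49 over total exposure 13 days.
Posterior: α' = 35 + 49 = 84, β' = 15 + 13 = 28.
Posterior variance = α'/β'² = 84/784 = 3/28.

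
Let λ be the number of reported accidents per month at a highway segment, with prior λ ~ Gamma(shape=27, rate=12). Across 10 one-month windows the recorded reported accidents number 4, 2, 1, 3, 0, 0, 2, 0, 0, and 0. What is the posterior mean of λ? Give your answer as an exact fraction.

39/22

Total count: 4 + 2 + 1 + 3 + 0 + 0 + 2 + 0 + 0 + 0 = 12.
Total exposure: 10 months.
The Gamma prior is conjugate for the Poisson rate, so λ | data ~ Gamma(27+12, 12+10) = Gamma(39, 22).
Posterior mean = α'/β' = 39/22.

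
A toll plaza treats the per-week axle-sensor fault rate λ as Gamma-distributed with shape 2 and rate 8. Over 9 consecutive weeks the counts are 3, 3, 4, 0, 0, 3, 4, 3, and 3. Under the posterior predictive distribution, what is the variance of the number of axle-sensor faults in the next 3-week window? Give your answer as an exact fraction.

Total count: 3 + 3 + 4 + 0 + 0 + 3 + 4 + 3 + 3 = 23.
Total exposure: 9 weeks.
The Gamma prior is conjugate for the Poisson rate, so λ | data ~ Gamma(2+23, 8+9) = Gamma(25, 17).
The posterior predictive for a window of length T is Negative Binomial with variance T·α'·(β'+T)/β'² = 3·25·20/289 = 1500/289.

1500/289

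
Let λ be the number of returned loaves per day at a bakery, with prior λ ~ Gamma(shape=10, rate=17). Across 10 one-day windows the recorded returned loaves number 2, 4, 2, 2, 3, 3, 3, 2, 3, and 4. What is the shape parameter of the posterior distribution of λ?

38

Total count: 2 + 4 + 2 + 2 + 3 + 3 + 3 + 2 + 3 + 4 = 28.
Total exposure: 10 days.
Conjugate update: add total count to the shape and total exposure to the rate, giving Gamma(38, 27).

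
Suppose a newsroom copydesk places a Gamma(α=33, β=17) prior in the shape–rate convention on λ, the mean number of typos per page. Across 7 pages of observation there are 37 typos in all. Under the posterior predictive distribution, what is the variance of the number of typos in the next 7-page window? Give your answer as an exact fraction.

7595/288

Total count 37 over total exposure 7 pages.
Gamma(α, β) with Poisson data over total exposure Σt gives posterior Gamma(α+Σx, β+Σt) = Gamma(70, 24).
The posterior predictive for a window of length T is Negative Binomial with variance T·α'·(β'+T)/β'² = 7·70·31/576 = 7595/288.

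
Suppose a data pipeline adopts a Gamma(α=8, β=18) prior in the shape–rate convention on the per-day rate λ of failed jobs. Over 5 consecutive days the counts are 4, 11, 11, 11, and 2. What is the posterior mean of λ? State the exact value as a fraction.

Total count: 4 + 11 + 11 + 11 + 2 = 39.
Total exposure: 5 days.
Posterior: α' = 8 + 39 = 47, β' = 18 + 5 = 23.
Posterior mean = α'/β' = 47/23.

47/23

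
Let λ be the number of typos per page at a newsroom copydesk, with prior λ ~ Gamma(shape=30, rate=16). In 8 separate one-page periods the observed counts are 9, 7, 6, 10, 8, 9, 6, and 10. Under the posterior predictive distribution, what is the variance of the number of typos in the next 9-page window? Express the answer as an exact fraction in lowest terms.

Total count: 9 + 7 + 6 + 10 + 8 + 9 + 6 + 10 = 65.
Total exposure: 8 pages.
Conjugate update: add total count to the shape and total exposure to the rate, giving Gamma(95, 24).
The posterior predictive for a window of length T is Negative Binomial with variance T·α'·(β'+T)/β'² = 9·95·33/576 = 3135/64.

3135/64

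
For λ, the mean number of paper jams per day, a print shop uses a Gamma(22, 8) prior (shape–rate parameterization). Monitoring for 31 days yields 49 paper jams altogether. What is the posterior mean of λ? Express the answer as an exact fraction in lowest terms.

Total count 49 over total exposure 31 days.
Gamma(α, β) with Poisson data over total exposure Σt gives posterior Gamma(α+Σx, β+Σt) = Gamma(71, 39).
Posterior mean = α'/β' = 71/39.

71/39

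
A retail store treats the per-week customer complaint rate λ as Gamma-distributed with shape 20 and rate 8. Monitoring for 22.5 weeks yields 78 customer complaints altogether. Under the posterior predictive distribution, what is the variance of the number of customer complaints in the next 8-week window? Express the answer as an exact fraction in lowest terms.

Total count 78 over total exposure 22.5 weeks.
Gamma(α, β) with Poisson data over total exposure Σt gives posterior Gamma(α+Σx, β+Σt) = Gamma(98, 61/2).
The posterior predictive for a window of length T is Negative Binomial with variance T·α'·(β'+T)/β'² = 8·98·(77/2)/(3721/4) = 120736/3721.

120736/3721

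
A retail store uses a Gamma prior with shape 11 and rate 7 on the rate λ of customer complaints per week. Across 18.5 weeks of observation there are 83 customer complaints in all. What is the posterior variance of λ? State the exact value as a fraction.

Total count 83 over total exposure 18.5 weeks.
The Gamma prior is conjugate for the Poisson rate, so λ | data ~ Gamma(11+83, 7+18.5) = Gamma(94, 51/2).
Posterior variance = α'/β'² = 94/(2601/4) = 376/2601.

376/2601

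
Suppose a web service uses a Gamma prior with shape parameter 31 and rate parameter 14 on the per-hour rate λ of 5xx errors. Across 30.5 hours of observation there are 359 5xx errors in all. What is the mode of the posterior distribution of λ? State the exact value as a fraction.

Total count 359 over total exposure 30.5 hours.
The Gamma prior is conjugate for the Poisson rate, so λ | data ~ Gamma(31+359, 14+30.5) = Gamma(390, 89/2).
Posterior mode = (α'−1)/β' = 389/(89/2) = 778/89.

778/89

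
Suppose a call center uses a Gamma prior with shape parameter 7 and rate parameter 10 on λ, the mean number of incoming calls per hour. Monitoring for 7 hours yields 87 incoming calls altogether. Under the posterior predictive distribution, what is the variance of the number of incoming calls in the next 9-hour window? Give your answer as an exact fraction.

Total count 87 over total exposure 7 hours.
The Gamma prior is conjugate for the Poisson rate, so λ | data ~ Gamma(7+87, 10+7) = Gamma(94, 17).
The posterior predictive for a window of length T is Negative Binomial with variance T·α'·(β'+T)/β'² = 9·94·26/289 = 21996/289.

21996/289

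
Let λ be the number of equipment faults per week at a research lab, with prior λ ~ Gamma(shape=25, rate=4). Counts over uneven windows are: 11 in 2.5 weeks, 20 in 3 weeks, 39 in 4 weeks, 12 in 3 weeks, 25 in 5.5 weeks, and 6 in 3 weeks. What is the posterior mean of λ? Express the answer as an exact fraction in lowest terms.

138/25

Total count: 11 + 20 + 39 + 12 + 25 + 6 = 113.
Total exposure: 2.5 + 3 + 4 + 3 + 5.5 + 3 = 21 weeks.
Conjugate update: add total count to the shape and total exposure to the rate, giving Gamma(138, 25).
Posterior mean = α'/β' = 138/25.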